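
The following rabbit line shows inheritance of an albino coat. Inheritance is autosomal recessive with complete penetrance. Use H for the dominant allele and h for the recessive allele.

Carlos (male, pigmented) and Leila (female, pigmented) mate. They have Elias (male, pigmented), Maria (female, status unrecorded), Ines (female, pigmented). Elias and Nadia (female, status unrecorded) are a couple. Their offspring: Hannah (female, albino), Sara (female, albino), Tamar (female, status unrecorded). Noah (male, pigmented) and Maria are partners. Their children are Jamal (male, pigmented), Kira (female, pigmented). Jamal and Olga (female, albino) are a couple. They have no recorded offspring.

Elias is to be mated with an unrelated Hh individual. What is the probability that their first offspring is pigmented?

Elias is pigmented so carries H and passed h to Hannah (hh), so Elias is Hh.
The cross gives 1/4 HH : 1/2 Hh : 1/4 hh, so P(offspring is pigmented) = 3/4.

3/4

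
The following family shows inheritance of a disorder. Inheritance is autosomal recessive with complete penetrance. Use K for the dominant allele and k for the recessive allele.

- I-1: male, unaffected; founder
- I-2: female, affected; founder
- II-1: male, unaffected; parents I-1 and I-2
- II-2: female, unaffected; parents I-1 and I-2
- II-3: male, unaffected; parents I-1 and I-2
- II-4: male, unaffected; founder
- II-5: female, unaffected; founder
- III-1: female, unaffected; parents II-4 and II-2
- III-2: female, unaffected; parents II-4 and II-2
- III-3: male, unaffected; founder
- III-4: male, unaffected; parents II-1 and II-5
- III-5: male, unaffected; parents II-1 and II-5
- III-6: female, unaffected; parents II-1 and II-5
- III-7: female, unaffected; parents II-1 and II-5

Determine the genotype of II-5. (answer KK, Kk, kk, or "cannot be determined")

cannot be determined

II-5's phenotype allows KK or Kk, and no parent or child forces a single allele at both positions; consistent genotype assignments exist with II-5 as KK or Kk.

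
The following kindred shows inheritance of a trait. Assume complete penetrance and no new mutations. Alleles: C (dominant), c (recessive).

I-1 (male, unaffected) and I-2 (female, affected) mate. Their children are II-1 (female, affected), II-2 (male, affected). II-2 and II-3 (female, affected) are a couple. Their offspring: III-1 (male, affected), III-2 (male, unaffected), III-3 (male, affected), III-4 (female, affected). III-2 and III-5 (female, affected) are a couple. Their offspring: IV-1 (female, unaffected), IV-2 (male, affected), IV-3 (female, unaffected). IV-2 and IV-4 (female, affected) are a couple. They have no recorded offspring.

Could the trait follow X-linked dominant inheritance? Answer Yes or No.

Yes

A consistent assignment under X-linked dominant exists: I-1 X^c Y, I-2 X^C X^C, II-1 X^C X^c, II-2 X^C Y, II-3 X^C X^c, III-1 X^C Y, III-2 X^c Y, III-3 X^C Y, III-4 X^C X^C, III-5 X^C X^c, IV-1 X^c X^c, IV-2 X^C Y, IV-3 X^c X^c, IV-4 X^C X^C.
In this assignment every recorded phenotype matches its genotype and every non-founder's genotype is obtainable from its parents' genotypes, so the pedigree is consistent.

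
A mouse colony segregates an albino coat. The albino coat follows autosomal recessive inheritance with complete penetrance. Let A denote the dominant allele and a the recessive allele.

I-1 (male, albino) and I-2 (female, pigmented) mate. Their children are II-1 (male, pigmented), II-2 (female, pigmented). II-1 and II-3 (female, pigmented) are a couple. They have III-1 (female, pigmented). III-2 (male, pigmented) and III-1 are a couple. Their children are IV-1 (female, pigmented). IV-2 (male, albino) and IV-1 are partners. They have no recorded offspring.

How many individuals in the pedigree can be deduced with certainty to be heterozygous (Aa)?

2

Obligate heterozygotes: II-1 is pigmented so carries A and received a from I-1 (aa), so II-1 is Aa; II-2 is pigmented so carries A and received a from I-1 (aa), so II-2 is Aa.
Every other individual is either homozygous by phenotype or has at least one consistent homozygous assignment, so the count is 2.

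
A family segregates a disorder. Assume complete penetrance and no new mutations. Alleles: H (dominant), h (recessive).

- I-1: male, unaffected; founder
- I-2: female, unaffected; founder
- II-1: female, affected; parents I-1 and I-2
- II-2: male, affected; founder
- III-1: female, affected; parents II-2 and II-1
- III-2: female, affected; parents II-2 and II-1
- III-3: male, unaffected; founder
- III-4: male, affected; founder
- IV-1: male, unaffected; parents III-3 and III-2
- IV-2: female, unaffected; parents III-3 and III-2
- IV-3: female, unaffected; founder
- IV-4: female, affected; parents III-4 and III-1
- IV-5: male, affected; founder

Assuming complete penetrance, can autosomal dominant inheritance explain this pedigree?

No

Under autosomal dominant, II-1 (affected, female) cannot arise from I-1 (unaffected) × I-2 (unaffected).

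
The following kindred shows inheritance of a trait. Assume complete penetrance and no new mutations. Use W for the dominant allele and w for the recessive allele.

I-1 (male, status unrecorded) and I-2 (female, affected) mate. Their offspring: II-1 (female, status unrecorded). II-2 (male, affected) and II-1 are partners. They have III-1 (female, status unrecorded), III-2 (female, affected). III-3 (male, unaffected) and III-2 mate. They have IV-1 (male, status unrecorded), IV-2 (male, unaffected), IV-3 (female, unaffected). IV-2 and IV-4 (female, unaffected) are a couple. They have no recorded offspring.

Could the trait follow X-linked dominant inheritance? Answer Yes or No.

Yes

A consistent assignment under X-linked dominant exists: I-1 X^W Y, I-2 X^W X^w, II-1 X^W X^w, II-2 X^W Y, III-1 X^W X^W, III-2 X^W X^w, III-3 X^w Y, IV-1 X^W Y, IV-2 X^w Y, IV-3 X^w X^w, IV-4 X^w X^w.
In this assignment every recorded phenotype matches its genotype and every non-founder's genotype is obtainable from its parents' genotypes, so the pedigree is consistent.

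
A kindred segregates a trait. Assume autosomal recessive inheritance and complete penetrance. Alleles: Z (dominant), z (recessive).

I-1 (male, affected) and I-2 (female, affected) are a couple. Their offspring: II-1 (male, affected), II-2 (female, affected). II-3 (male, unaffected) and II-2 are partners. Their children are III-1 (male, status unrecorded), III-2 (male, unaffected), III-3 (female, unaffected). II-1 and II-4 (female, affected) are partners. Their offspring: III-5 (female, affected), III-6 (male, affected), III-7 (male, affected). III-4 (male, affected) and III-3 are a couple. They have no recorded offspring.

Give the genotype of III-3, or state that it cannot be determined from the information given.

From phenotype alone, III-3 is ZZ or Zz.
III-3 is unaffected so carries Z and received z from II-2 (zz), so III-3 is Zz.

Zz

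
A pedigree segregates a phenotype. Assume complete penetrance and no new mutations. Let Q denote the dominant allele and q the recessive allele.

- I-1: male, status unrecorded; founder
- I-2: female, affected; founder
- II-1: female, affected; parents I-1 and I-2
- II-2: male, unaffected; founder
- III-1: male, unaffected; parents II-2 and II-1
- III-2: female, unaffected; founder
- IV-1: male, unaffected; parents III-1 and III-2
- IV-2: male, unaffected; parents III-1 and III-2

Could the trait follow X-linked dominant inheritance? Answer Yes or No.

A consistent assignment under X-linked dominant exists: I-1 X^Q Y, I-2 X^Q X^q, II-1 X^Q X^q, II-2 X^q Y, III-1 X^q Y, III-2 X^q X^q, IV-1 X^q Y, IV-2 X^q Y.
In this assignment every recorded phenotype matches its genotype and every non-founder's genotype is obtainable from its parents' genotypes, so the pedigree is consistent.

Yes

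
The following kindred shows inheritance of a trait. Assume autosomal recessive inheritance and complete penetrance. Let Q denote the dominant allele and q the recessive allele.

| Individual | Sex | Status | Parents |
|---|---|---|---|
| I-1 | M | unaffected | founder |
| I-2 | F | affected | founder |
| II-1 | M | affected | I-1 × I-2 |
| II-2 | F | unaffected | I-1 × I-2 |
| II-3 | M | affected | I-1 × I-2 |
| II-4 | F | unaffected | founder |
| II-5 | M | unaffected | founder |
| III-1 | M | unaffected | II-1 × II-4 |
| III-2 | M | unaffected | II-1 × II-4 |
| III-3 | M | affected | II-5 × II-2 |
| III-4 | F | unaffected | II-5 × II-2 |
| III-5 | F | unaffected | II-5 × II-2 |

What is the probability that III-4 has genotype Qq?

2/3

II-5 is unaffected so carries Q and passed q to III-3 (qq), so II-5 is Qq.
II-2 is unaffected so carries Q and received q from I-2 (qq), so II-2 is Qq.
Their cross gives offspring ratios 1/4 QQ : 1/2 Qq : 1/4 qq. Conditioning on III-4 being unaffected, P(Qq) = 1/2 / 3/4 = 2/3.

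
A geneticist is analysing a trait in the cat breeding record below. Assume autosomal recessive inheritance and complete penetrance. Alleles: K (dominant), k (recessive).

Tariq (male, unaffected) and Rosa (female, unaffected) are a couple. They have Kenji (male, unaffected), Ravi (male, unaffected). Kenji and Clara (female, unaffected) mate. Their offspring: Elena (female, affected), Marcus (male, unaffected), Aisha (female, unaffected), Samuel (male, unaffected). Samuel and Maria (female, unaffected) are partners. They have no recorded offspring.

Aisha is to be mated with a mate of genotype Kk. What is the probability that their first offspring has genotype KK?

Kenji is unaffected so carries K and passed k to Elena (kk), so Kenji is Kk.
Clara is unaffected so carries K and passed k to Elena (kk), so Clara is Kk.
Aisha is an unaffected offspring of Kenji (Kk) × Clara (Kk), whose cross gives 1/4 KK : 1/2 Kk : 1/4 kk; conditioning on being unaffected, Aisha is KK with probability 1/3, Kk with probability 2/3.
Summing over parental genotype combinations, P(offspring has genotype KK) = 1/3·1/2 + 2/3·1/4 = 1/3.

1/3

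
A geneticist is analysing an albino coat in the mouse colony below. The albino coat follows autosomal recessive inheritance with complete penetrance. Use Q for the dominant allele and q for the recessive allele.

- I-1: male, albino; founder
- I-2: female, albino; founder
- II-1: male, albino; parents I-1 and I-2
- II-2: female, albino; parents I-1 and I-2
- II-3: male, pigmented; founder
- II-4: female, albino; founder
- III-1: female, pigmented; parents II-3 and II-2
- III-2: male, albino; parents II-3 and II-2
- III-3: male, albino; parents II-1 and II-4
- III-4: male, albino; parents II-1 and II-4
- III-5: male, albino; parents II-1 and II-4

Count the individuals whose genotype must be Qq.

2

Obligate heterozygotes: II-3 is pigmented so carries Q and passed q to III-2 (qq), so II-3 is Qq; III-1 is pigmented so carries Q and received q from II-2 (qq), so III-1 is Qq.
Every other individual is either homozygous by phenotype or has at least one consistent homozygous assignment, so the count is 2.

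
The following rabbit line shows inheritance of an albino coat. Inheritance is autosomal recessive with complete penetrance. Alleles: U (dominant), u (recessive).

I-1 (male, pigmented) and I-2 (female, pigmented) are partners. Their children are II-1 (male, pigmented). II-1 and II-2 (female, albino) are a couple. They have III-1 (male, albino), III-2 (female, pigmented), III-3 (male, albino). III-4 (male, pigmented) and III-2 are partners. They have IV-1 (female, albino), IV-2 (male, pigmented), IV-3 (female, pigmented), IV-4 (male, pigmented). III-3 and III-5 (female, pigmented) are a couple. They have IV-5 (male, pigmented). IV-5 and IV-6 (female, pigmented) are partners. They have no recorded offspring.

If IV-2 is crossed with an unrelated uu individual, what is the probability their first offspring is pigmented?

2/3

III-4 is pigmented so carries U and passed u to IV-1 (uu), so III-4 is Uu.
III-2 is pigmented so carries U and received u from II-2 (uu), so III-2 is Uu.
IV-2 is a pigmented offspring of III-4 (Uu) × III-2 (Uu), whose cross gives 1/4 UU : 1/2 Uu : 1/4 uu; conditioning on being pigmented, IV-2 is UU with probability 1/3, Uu with probability 2/3.
Summing over parental genotype combinations, P(offspring is pigmented) = 1/3·1 + 2/3·1/2 = 2/3.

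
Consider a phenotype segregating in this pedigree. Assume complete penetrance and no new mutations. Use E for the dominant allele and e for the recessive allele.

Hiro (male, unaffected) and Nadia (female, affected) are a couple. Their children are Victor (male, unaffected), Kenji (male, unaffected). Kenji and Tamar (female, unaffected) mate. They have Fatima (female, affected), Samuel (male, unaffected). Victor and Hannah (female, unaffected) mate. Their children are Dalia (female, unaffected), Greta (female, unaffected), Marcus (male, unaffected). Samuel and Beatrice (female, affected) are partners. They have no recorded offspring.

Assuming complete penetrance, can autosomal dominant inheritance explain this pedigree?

Under autosomal dominant, Fatima (affected, female) cannot arise from Kenji (unaffected) × Tamar (unaffected).

No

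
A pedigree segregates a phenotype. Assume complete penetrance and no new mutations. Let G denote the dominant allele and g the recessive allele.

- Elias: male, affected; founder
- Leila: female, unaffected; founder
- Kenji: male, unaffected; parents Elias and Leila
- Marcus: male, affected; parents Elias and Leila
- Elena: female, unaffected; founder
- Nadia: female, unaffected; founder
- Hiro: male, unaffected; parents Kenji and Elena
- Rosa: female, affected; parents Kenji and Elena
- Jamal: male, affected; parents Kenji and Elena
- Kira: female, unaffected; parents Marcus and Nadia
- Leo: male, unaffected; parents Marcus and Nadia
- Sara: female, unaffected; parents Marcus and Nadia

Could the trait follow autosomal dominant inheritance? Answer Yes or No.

No

Under autosomal dominant, Rosa (affected, female) cannot arise from Kenji (unaffected) × Elena (unaffected).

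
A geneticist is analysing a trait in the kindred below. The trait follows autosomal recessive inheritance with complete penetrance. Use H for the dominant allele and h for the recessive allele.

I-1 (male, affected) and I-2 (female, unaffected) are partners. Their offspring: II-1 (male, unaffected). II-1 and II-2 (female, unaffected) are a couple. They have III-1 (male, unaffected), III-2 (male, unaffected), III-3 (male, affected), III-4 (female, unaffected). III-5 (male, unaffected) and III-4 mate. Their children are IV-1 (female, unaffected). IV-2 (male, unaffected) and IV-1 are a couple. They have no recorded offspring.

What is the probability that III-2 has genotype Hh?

2/3

II-1 is unaffected so carries H and received h from I-1 (hh), so II-1 is Hh.
II-2 is unaffected so carries H and passed h to III-3 (hh), so II-2 is Hh.
Their cross gives offspring ratios 1/4 HH : 1/2 Hh : 1/4 hh. Conditioning on III-2 being unaffected, P(Hh) = 1/2 / 3/4 = 2/3.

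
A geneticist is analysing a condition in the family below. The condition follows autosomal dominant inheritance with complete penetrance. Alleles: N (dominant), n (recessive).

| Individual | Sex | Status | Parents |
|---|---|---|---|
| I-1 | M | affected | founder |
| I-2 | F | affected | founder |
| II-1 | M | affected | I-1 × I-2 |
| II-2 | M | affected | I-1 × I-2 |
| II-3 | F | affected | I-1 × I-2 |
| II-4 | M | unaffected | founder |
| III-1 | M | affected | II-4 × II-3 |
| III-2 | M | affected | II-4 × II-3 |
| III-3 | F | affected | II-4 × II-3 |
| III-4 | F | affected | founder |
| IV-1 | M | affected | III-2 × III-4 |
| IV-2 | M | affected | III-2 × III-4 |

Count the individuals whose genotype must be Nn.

3

Obligate heterozygotes: III-1 is affected so carries N and received n from II-4 (nn), so III-1 is Nn; III-2 is affected so carries N and received n from II-4 (nn), so III-2 is Nn; III-3 is affected so carries N and received n from II-4 (nn), so III-3 is Nn.
Every other individual is either homozygous by phenotype or has at least one consistent homozygous assignment, so the count is 3.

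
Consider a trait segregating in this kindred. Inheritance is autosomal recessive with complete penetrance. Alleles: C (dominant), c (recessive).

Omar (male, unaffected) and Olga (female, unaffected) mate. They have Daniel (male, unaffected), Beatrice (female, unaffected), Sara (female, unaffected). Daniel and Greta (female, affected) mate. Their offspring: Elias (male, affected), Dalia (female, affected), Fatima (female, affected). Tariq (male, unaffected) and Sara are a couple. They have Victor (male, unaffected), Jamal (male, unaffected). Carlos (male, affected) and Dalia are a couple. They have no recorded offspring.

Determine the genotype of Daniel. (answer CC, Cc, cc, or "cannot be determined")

From phenotype alone, Daniel is CC or Cc.
Daniel is unaffected so carries C and passed c to Elias (cc), so Daniel is Cc.

Cc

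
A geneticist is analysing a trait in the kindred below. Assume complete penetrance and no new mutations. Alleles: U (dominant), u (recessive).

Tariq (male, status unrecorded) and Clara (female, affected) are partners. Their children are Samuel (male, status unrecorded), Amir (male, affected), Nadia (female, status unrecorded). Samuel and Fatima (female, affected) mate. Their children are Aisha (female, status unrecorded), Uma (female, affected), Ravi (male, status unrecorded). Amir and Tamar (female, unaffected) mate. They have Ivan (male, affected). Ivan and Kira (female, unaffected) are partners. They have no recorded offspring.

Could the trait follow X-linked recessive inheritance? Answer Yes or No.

Yes

A consistent assignment under X-linked recessive exists: Tariq X^U Y, Clara X^u X^u, Samuel X^u Y, Amir X^u Y, Nadia X^U X^u, Fatima X^u X^u, Tamar X^U X^u, Aisha X^u X^u, Uma X^u X^u, Ravi X^u Y, Ivan X^u Y, Kira X^U X^U.
In this assignment every recorded phenotype matches its genotype and every non-founder's genotype is obtainable from its parents' genotypes, so the pedigree is consistent.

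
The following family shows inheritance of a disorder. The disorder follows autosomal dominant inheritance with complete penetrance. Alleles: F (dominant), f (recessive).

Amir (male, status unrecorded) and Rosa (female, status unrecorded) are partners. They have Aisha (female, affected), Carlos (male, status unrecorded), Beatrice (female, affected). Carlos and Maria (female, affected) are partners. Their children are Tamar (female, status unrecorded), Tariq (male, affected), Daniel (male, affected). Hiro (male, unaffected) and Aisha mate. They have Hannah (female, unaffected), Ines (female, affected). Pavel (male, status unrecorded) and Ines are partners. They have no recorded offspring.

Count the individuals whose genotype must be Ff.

2

Obligate heterozygotes: Aisha is affected so carries F and passed f to Hannah (ff), so Aisha is Ff; Ines is affected so carries F and received f from Hiro (ff), so Ines is Ff.
Every other individual is either homozygous by phenotype or has at least one consistent homozygous assignment, so the count is 2.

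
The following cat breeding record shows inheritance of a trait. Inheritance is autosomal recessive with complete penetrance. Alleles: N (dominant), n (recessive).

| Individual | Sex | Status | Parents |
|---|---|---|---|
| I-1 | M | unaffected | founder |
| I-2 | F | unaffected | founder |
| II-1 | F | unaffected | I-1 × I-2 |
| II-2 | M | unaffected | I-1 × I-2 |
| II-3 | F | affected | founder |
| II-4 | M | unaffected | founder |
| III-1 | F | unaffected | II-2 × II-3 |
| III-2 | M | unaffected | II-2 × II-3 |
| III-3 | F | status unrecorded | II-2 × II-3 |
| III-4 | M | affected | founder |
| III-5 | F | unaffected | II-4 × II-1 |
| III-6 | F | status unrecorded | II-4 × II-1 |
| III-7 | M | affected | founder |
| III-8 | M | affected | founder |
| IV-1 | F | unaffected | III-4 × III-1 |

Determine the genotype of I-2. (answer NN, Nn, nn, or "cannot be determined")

cannot be determined

I-2's phenotype allows NN or Nn, and no parent or child forces a single allele at both positions; consistent genotype assignments exist with I-2 as NN or Nn.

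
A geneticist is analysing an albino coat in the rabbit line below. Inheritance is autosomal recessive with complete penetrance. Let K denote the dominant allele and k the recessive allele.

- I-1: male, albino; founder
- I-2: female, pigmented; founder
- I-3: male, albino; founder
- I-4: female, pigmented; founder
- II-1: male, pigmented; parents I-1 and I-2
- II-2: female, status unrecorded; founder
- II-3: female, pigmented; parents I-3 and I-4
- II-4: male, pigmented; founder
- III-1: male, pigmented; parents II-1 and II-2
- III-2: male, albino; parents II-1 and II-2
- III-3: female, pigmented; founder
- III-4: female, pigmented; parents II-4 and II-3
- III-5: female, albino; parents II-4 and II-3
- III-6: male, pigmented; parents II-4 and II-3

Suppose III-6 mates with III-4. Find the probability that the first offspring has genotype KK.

4/9

II-4 is pigmented so carries K and passed k to III-5 (kk), so II-4 is Kk.
II-3 is pigmented so carries K and received k from I-3 (kk), so II-3 is Kk.
III-6 is a pigmented offspring of II-4 (Kk) × II-3 (Kk), whose cross gives 1/4 KK : 1/2 Kk : 1/4 kk; conditioning on being pigmented, III-6 is KK with probability 1/3, Kk with probability 2/3.
III-4 is a pigmented offspring of II-4 (Kk) × II-3 (Kk), whose cross gives 1/4 KK : 1/2 Kk : 1/4 kk; conditioning on being pigmented, III-4 is KK with probability 1/3, Kk with probability 2/3.
Summing over parental genotype combinations, P(offspring has genotype KK) = 1/9·1 + 2/9·1/2 + 2/9·1/2 + 4/9·1/4 = 4/9.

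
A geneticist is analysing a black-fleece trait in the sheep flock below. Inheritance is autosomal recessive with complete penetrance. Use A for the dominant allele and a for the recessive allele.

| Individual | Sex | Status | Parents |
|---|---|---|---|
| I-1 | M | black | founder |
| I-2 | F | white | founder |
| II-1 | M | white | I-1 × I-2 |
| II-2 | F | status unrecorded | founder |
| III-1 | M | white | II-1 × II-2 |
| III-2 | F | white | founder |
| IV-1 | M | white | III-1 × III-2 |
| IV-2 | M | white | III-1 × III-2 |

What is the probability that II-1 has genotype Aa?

II-1 is white so carries A and received a from I-1 (aa), so II-1 is Aa, giving P(Aa) = 1.

1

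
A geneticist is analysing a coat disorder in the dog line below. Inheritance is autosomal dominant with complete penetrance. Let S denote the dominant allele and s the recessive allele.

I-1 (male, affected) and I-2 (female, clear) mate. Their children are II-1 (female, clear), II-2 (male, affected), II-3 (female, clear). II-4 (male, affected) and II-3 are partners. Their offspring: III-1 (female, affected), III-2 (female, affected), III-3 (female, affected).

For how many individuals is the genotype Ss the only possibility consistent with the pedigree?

Obligate heterozygotes: I-1 is affected so carries S and passed s to II-1 (ss), so I-1 is Ss; II-2 is affected so carries S and received s from I-2 (ss), so II-2 is Ss; III-1 is affected so carries S and received s from II-3 (ss), so III-1 is Ss; III-2 is affected so carries S and received s from II-3 (ss), so III-2 is Ss; III-3 is affected so carries S and received s from II-3 (ss), so III-3 is Ss.
Every other individual is either homozygous by phenotype or has at least one consistent homozygous assignment, so the count is 5.

5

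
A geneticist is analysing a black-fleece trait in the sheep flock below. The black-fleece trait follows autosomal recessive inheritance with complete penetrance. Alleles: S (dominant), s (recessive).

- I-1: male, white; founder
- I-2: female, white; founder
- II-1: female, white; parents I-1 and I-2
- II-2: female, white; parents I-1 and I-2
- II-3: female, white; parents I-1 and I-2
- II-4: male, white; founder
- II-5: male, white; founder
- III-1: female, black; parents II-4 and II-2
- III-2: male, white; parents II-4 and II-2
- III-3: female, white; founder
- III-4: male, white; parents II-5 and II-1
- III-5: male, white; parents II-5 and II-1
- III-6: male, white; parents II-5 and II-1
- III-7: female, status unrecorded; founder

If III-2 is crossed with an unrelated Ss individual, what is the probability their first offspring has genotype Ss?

II-4 is white so carries S and passed s to III-1 (ss), so II-4 is Ss.
II-2 is white so carries S and passed s to III-1 (ss), so II-2 is Ss.
III-2 is a white offspring of II-4 (Ss) × II-2 (Ss), whose cross gives 1/4 SS : 1/2 Ss : 1/4 ss; conditioning on being white, III-2 is SS with probability 1/3, Ss with probability 2/3.
Summing over parental genotype combinations, P(offspring has genotype Ss) = 1/3·1/2 + 2/3·1/2 = 1/2.

1/2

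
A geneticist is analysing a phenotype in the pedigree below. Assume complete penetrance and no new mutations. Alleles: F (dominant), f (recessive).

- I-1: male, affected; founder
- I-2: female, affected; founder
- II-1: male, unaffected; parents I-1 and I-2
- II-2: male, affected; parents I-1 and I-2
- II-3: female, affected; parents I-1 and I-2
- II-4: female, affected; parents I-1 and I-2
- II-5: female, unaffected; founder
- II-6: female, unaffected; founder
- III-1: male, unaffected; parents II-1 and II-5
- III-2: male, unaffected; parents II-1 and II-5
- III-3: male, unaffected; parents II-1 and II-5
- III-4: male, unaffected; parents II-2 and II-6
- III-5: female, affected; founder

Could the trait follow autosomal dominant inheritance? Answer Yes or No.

A consistent assignment under autosomal dominant exists: I-1 Ff, I-2 Ff, II-1 ff, II-2 Ff, II-3 FF, II-4 FF, II-5 ff, II-6 ff, III-1 ff, III-2 ff, III-3 ff, III-4 ff, III-5 FF.
In this assignment every recorded phenotype matches its genotype and every non-founder's genotype is obtainable from its parents' genotypes, so the pedigree is consistent.

Yes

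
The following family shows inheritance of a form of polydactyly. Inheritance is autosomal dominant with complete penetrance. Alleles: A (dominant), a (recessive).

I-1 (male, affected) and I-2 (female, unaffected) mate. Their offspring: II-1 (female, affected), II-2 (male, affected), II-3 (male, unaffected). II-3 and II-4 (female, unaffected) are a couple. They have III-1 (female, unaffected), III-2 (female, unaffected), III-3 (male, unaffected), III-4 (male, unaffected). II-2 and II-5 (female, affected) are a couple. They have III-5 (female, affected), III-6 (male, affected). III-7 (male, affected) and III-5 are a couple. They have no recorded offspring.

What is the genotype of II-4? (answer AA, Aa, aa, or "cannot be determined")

aa

II-4 is unaffected, so II-4 is aa.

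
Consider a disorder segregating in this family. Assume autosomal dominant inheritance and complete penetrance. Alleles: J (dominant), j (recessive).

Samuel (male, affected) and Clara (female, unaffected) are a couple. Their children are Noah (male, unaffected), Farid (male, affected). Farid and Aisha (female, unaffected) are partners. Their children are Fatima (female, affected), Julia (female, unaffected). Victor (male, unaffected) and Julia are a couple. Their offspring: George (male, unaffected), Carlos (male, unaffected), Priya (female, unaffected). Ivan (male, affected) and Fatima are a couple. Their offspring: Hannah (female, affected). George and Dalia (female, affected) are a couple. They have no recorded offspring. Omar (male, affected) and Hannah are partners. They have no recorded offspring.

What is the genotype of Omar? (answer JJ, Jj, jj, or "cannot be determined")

cannot be determined

Omar's phenotype allows JJ or Jj, and no parent or child forces a single allele at both positions; consistent genotype assignments exist with Omar as JJ or Jj.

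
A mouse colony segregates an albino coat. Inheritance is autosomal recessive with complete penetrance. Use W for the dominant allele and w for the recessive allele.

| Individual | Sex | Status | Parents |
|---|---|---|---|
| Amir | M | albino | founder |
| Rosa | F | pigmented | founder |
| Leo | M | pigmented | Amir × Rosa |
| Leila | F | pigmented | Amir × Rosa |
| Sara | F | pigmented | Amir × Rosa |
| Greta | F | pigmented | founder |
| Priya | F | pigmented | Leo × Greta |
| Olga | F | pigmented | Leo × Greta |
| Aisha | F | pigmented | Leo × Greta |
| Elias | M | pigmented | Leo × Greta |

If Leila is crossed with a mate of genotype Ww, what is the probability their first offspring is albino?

Leila is pigmented so carries W and received w from Amir (ww), so Leila is Ww.
The cross gives 1/4 WW : 1/2 Ww : 1/4 ww, so P(offspring is albino) = 1/4.

1/4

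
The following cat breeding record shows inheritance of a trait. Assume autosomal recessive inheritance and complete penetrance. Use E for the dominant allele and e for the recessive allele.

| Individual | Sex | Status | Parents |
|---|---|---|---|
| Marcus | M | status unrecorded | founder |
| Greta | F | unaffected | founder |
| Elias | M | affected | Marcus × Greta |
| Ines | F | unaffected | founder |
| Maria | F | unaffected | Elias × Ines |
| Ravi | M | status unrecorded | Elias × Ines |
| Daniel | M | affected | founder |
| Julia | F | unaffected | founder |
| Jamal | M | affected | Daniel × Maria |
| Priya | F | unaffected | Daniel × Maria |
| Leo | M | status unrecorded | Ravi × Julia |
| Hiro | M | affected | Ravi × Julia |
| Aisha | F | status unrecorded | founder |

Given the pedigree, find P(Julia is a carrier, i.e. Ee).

Julia is unaffected so carries E and passed e to Hiro (ee), so Julia is Ee, giving P(Ee) = 1.

1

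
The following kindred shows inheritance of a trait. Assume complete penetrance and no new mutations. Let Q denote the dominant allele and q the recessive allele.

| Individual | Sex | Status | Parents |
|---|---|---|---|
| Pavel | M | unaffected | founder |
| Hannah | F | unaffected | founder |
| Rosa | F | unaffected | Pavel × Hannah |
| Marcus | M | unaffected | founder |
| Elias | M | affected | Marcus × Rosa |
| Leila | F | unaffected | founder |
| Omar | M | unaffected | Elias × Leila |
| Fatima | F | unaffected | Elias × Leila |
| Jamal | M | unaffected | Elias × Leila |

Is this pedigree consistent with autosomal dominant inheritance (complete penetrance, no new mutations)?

Under autosomal dominant, Elias (affected, male) cannot arise from Marcus (unaffected) × Rosa (unaffected).

No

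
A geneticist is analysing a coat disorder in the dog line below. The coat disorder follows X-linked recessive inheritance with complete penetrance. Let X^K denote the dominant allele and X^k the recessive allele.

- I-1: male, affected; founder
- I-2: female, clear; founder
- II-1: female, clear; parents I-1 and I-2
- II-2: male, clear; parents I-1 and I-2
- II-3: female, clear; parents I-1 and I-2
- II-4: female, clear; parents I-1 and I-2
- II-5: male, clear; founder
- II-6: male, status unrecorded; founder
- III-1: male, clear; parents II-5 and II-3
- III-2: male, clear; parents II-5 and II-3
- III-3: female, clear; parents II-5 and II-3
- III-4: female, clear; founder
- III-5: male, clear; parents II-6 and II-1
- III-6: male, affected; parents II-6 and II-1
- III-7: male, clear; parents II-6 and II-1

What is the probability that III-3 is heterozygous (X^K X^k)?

1/2

II-5 is clear, so II-5 is X^K Y.
II-3 is clear so carries K and received k from I-1 (X^k Y), so II-3 is X^K X^k.
Their cross gives offspring ratios 1/2 X^K X^K : 1/2 X^K X^k. Conditioning on III-3 being clear, P(X^K X^k) = 1/2 / 1 = 1/2.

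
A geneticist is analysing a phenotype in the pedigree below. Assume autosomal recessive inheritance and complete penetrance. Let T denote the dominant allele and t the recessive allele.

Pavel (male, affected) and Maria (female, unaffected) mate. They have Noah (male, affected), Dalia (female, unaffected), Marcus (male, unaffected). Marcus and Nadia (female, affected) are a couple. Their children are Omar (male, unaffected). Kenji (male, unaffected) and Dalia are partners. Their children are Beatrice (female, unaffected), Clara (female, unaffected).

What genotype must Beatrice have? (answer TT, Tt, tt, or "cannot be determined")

cannot be determined

Beatrice's phenotype allows TT or Tt, and no parent or child forces a single allele at both positions; consistent genotype assignments exist with Beatrice as TT or Tt.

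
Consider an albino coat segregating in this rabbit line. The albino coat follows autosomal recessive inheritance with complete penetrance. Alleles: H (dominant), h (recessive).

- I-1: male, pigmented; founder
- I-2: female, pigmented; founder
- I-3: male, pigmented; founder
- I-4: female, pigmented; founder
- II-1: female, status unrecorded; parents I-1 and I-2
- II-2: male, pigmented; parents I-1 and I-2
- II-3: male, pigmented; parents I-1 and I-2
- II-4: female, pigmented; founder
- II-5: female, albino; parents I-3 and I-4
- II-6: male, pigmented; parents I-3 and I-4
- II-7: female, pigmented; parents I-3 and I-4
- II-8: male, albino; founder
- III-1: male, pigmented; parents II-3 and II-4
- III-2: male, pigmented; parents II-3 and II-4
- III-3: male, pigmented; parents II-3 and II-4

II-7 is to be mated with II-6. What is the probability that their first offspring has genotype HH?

I-3 is pigmented so carries H and passed h to II-5 (hh), so I-3 is Hh.
I-4 is pigmented so carries H and passed h to II-5 (hh), so I-4 is Hh.
II-7 is a pigmented offspring of I-3 (Hh) × I-4 (Hh), whose cross gives 1/4 HH : 1/2 Hh : 1/4 hh; conditioning on being pigmented, II-7 is HH with probability 1/3, Hh with probability 2/3.
II-6 is a pigmented offspring of I-3 (Hh) × I-4 (Hh), whose cross gives 1/4 HH : 1/2 Hh : 1/4 hh; conditioning on being pigmented, II-6 is HH with probability 1/3, Hh with probability 2/3.
Summing over parental genotype combinations, P(offspring has genotype HH) = 1/9·1 + 2/9·1/2 + 2/9·1/2 + 4/9·1/4 = 4/9.

4/9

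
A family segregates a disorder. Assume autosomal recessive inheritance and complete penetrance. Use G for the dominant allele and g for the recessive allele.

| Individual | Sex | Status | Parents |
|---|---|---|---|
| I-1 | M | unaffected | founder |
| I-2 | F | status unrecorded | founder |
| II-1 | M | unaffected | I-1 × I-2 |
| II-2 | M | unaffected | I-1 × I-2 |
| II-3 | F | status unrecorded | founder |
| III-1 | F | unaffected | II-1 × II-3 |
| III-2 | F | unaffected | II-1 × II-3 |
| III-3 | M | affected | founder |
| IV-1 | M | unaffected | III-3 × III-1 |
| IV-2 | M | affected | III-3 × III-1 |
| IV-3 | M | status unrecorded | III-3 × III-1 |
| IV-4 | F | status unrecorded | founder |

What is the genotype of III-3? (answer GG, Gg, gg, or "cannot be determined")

III-3 is affected, so III-3 is gg.

gg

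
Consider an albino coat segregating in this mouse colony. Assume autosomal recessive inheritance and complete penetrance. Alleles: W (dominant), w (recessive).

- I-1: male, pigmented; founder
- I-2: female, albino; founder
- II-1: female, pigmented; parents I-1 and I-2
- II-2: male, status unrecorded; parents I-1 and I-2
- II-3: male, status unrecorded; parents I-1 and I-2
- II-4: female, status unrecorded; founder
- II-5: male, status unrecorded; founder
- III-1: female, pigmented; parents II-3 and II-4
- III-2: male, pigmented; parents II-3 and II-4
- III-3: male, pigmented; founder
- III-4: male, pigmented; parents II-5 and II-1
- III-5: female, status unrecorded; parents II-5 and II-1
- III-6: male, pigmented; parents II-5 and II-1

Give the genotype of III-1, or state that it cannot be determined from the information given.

III-1's phenotype allows WW or Ww, and no parent or child forces a single allele at both positions; consistent genotype assignments exist with III-1 as WW or Ww.

cannot be determined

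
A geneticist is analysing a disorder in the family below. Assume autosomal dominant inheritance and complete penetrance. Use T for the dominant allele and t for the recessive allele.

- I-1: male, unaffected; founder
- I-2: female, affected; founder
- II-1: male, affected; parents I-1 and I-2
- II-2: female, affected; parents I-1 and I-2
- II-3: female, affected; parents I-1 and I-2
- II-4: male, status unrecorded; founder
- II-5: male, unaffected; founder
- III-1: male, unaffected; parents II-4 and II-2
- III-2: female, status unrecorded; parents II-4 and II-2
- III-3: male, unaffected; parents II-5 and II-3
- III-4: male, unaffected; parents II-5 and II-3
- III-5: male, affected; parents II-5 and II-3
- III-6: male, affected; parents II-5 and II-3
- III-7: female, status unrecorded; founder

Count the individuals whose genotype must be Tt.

5

Obligate heterozygotes: II-1 is affected so carries T and received t from I-1 (tt), so II-1 is Tt; II-2 is affected so carries T and received t from I-1 (tt), so II-2 is Tt; II-3 is affected so carries T and received t from I-1 (tt), so II-3 is Tt; III-5 is affected so carries T and received t from II-5 (tt), so III-5 is Tt; III-6 is affected so carries T and received t from II-5 (tt), so III-6 is Tt.
Every other individual is either homozygous by phenotype or has at least one consistent homozygous assignment, so the count is 5.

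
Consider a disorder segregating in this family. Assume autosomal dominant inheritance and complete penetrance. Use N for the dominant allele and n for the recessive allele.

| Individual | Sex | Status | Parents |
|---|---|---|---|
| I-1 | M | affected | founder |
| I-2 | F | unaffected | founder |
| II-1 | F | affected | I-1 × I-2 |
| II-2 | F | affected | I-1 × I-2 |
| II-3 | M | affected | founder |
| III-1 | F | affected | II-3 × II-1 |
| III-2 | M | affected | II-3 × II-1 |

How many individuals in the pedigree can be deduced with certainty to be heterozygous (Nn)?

Obligate heterozygotes: II-1 is affected so carries N and received n from I-2 (nn), so II-1 is Nn; II-2 is affected so carries N and received n from I-2 (nn), so II-2 is Nn.
Every other individual is either homozygous by phenotype or has at least one consistent homozygous assignment, so the count is 2.

2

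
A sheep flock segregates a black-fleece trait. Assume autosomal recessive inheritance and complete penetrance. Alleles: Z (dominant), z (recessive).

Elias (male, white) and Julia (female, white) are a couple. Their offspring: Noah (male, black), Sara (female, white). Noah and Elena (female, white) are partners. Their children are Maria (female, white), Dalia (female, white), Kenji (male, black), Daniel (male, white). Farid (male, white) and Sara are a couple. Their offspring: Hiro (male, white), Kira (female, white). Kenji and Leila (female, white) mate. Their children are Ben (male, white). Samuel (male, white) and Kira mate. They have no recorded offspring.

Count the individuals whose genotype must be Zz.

Obligate heterozygotes: Elias is white so carries Z and passed z to Noah (zz), so Elias is Zz; Julia is white so carries Z and passed z to Noah (zz), so Julia is Zz; Elena is white so carries Z and passed z to Kenji (zz), so Elena is Zz; Maria is white so carries Z and received z from Noah (zz), so Maria is Zz; Dalia is white so carries Z and received z from Noah (zz), so Dalia is Zz; Daniel is white so carries Z and received z from Noah (zz), so Daniel is Zz; Ben is white so carries Z and received z from Kenji (zz), so Ben is Zz.
Every other individual is either homozygous by phenotype or has at least one consistent homozygous assignment, so the count is 7.

7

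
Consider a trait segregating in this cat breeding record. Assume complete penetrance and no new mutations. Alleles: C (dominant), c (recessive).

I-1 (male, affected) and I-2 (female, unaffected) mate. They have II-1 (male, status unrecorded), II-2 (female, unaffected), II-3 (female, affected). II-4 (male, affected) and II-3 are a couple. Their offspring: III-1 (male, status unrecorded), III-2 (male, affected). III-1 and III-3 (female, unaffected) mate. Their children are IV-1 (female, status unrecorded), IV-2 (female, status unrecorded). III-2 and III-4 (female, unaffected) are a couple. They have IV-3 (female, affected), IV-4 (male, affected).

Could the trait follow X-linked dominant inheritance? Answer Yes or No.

No

Under X-linked dominant, II-2 (unaffected, female) cannot arise from I-1 (affected) × I-2 (unaffected).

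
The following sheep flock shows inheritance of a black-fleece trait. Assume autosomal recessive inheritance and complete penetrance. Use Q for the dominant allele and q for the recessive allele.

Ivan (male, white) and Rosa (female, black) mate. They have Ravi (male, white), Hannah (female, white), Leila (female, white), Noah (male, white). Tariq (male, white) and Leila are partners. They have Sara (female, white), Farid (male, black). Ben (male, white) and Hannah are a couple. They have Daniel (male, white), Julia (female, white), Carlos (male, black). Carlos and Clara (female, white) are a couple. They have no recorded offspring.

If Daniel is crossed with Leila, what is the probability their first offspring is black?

Ben is white so carries Q and passed q to Carlos (qq), so Ben is Qq.
Hannah is white so carries Q and received q from Rosa (qq), so Hannah is Qq.
Daniel is a white offspring of Ben (Qq) × Hannah (Qq), whose cross gives 1/4 QQ : 1/2 Qq : 1/4 qq; conditioning on being white, Daniel is QQ with probability 1/3, Qq with probability 2/3.
Leila is white so carries Q and received q from Rosa (qq), so Leila is Qq.
Summing over parental genotype combinations, P(offspring is black) = 2/3·1/4 = 1/6.

1/6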